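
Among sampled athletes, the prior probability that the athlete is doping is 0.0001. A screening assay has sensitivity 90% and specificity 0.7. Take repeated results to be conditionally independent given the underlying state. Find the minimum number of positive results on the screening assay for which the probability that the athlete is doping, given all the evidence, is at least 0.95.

Prior odds = 0.0001/0.9999 = 1/9999.
False-positive rate = 1 − 0.7 = 0.3; likelihood ratio of a positive = 0.9/0.3 = 3.
Target posterior odds = 0.95/0.05 = 19.
Need (1/9999) × 3ⁿ ≥ 19, i.e. 3ⁿ ≥ 189981.
3¹¹ = 177147 falls short of 189981 but 3¹² = 531441 reaches it, so n = 12.

12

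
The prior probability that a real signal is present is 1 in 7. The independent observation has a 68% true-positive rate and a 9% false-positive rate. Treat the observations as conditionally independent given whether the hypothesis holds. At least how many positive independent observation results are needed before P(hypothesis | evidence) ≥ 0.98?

Prior odds: (1/7) ÷ (6/7) = 1/6.
Likelihood ratio of a positive result = 0.68/0.09 = 68/9.
Target odds: 0.98 ÷ 0.02 = 49.
Need (1/6) × (68/9)ⁿ ≥ 49, i.e. (68/9)ⁿ ≥ 294.
(68/9)² = 4624/81 falls short of 294 but (68/9)³ = 314432/729 reaches it, so n = 3.

3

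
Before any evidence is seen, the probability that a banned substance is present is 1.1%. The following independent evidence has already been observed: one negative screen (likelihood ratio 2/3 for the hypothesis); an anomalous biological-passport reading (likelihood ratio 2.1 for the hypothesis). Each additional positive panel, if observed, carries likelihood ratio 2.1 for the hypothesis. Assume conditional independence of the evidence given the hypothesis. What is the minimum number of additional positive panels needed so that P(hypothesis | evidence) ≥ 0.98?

Prior odds = 0.011/0.989 = 11/989.
Combined Bayes factor of the evidence already in hand = (2/3) × 2.1 = 1.4.
Odds after that evidence = (11/989) × 1.4 = 77/4945.
Target odds = 0.98/0.02 = 49.
Need 2.1ⁿ ≥ 49 ÷ (77/4945) = 34615/11.
2.1¹⁰ ≈1667.99 falls short of 34615/11 but 2.1¹¹ ≈3502.78 reaches it, so n = 11.

11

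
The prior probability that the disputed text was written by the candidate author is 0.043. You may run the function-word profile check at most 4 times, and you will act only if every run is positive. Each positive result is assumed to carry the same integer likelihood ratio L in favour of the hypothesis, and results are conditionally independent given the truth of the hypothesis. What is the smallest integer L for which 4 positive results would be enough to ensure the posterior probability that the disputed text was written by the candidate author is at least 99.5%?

9

Prior odds = 0.043/0.957 = 43/957.
Target odds = 0.995/0.005 = 199.
Need L⁴ ≥ 199 ÷ (43/957) = 190443/43.
8⁴ = 4096 < 190443/43 ≤ 6561 = 9⁴, so L = 9.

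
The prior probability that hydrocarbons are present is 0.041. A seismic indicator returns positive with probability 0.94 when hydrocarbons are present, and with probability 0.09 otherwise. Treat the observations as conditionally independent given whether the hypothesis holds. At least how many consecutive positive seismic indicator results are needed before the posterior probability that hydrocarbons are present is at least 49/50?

4

Prior odds: 0.041 ÷ 0.959 = 41/959.
Likelihood ratio of a positive result = 0.94/0.09 = 94/9.
Target odds: 0.98 ÷ 0.02 = 49.
Require (94/9)ⁿ ≥ 49 ÷ (41/959) = 46991/41.
(94/9)³ = 830584/729 falls short of 46991/41 but (94/9)⁴ = 78074896/6561 reaches it, so n = 4.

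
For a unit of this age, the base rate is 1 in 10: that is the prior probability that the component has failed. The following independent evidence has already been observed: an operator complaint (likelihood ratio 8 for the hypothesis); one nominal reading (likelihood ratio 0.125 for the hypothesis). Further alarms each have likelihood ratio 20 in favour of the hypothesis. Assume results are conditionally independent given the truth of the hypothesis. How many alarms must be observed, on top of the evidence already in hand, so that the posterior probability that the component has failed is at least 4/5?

2

Prior odds = 0.1/0.9 = 1/9.
Combined Bayes factor of the evidence already in hand = 8 × 0.125 = 1.
Odds after that evidence = (1/9) × 1 = 1/9.
Target odds = 0.8/0.2 = 4.
Need 20ⁿ ≥ 4 ÷ (1/9) = 36.
20¹ = 20 falls short of 36 but 20² = 400 reaches it, so n = 2.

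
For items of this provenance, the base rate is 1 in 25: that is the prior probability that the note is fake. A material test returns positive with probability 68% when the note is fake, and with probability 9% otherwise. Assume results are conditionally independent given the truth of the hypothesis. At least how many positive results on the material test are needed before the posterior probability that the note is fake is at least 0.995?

5

Prior odds = 0.04/0.96 = 1/24.
Likelihood ratio of a positive result = 0.68/0.09 = 68/9.
Target posterior odds = 0.995/0.005 = 199.
Require (68/9)ⁿ ≥ 199 ÷ (1/24) = 4776.
(68/9)⁴ = 21381376/6561 falls short of 4776 but (68/9)⁵ ≈24622.5 reaches it, so n = 5.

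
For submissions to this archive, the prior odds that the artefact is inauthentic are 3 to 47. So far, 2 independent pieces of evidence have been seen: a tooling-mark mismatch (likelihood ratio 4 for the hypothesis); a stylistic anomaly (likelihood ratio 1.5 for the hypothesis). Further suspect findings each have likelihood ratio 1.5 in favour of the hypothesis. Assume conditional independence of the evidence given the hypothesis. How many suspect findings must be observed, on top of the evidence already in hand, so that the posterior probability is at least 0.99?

Prior odds = 3/47.
Combined Bayes factor of the evidence already in hand = 4 × 1.5 = 6.
Odds after that evidence = (3/47) × 6 = 18/47.
Target odds = 0.99/0.01 = 99.
Need 1.5ⁿ ≥ 99 ÷ (18/47) = 258.5.
1.5¹³ = 1594323/8192 falls short of 258.5 but 1.5¹⁴ = 4782969/16384 reaches it, so n = 14.

14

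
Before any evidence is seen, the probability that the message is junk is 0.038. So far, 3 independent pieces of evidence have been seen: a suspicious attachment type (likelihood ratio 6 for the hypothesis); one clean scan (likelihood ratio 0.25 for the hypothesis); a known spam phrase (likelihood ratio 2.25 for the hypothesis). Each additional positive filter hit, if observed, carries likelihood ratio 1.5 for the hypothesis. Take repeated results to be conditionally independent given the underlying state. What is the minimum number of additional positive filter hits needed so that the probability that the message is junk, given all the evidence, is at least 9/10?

11

Prior odds = 0.038/0.962 = 19/481.
Combined Bayes factor of the evidence already in hand = 6 × 0.25 × 2.25 = 3.375.
Odds after that evidence = (19/481) × 3.375 = 513/3848.
Target odds = 0.9/0.1 = 9.
Need 1.5ⁿ ≥ 9 ÷ (513/3848) = 3848/57.
1.5¹⁰ = 59049/1024 falls short of 3848/57 but 1.5¹¹ = 177147/2048 reaches it, so n = 11.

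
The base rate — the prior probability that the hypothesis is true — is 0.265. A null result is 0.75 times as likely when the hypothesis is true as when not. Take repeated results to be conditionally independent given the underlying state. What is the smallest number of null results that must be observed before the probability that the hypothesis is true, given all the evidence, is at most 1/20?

Prior odds = 0.265/0.735 = 53/147.
Likelihood ratio per null result = 0.75.
Target posterior odds = 0.05/0.95 = 1/19.
Need (53/147) × 0.75ⁿ ≤ 1/19, i.e. 0.75ⁿ ≤ 147/1007.
0.75⁶ = 729/4096 is still above 147/1007 but 0.75⁷ = 2187/16384 is at or below it, so n = 7.

7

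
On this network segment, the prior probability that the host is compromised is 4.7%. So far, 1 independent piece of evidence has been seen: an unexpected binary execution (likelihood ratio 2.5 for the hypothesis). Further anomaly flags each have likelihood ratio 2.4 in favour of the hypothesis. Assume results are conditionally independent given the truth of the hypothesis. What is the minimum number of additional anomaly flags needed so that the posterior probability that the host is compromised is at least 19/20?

6

Prior odds = 0.047/0.953 = 47/953.
Bayes factor of the evidence already in hand = 2.5.
Odds after that evidence = (47/953) × 2.5 = 235/1906.
Target odds = 0.95/0.05 = 19.
Need 2.4ⁿ ≥ 19 ÷ (235/1906) = 36214/235.
2.4⁵ = 79.62624 falls short of 36214/235 but 2.4⁶ = 2985984/15625 reaches it, so n = 6.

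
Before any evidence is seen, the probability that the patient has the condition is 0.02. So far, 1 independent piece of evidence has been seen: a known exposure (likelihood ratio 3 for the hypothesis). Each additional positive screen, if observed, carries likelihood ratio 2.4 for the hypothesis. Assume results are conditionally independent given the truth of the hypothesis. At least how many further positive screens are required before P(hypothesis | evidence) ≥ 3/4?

5

Prior odds = 0.02/0.98 = 1/49.
Bayes factor of the evidence already in hand = 3.
Odds after that evidence = (1/49) × 3 = 3/49.
Target odds = 0.75/0.25 = 3.
Need 2.4ⁿ ≥ 3 ÷ (3/49) = 49.
2.4⁴ = 33.1776 falls short of 49 but 2.4⁵ = 79.62624 reaches it, so n = 5.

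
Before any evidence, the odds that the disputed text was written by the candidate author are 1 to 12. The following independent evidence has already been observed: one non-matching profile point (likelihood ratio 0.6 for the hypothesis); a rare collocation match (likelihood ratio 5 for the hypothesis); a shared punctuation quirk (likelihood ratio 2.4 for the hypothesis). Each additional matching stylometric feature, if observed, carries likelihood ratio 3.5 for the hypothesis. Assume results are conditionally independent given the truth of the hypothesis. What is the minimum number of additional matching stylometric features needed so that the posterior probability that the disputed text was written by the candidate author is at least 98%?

Prior odds = 1/12.
Combined Bayes factor of the evidence already in hand = 0.6 × 5 × 2.4 = 7.2.
Odds after that evidence = (1/12) × 7.2 = 0.6.
Target odds = 0.98/0.02 = 49.
Need 3.5ⁿ ≥ 49 ÷ 0.6 = 245/3.
3.5³ = 42.875 falls short of 245/3 but 3.5⁴ = 150.0625 reaches it, so n = 4.

4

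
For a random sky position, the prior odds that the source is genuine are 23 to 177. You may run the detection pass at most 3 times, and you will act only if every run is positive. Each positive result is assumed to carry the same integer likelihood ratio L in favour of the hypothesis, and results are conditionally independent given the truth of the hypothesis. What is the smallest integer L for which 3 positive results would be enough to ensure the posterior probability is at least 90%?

5

Prior odds = 23/177.
Target odds = 0.9/0.1 = 9.
Need L³ ≥ 9 ÷ (23/177) = 1593/23.
4³ = 64 < 1593/23 ≤ 125 = 5³, so L = 5.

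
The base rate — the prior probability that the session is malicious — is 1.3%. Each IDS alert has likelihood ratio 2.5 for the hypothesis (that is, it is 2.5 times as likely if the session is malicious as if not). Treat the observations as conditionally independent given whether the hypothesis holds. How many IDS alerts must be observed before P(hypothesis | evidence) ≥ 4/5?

Prior odds: 0.013 ÷ 0.987 = 13/987.
Likelihood ratio per IDS alert = 2.5.
Target odds: 0.8 ÷ 0.2 = 4.
Need (13/987) × 2.5ⁿ ≥ 4, i.e. 2.5ⁿ ≥ 3948/13.
2.5⁶ = 244.140625 falls short of 3948/13 but 2.5⁷ = 610.3515625 reaches it, so n = 7.

7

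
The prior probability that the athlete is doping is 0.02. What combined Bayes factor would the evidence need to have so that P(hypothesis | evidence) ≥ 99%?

Prior odds = 0.02/0.98 = 1/49.
Target odds = 0.99/0.01 = 99.
Required Bayes factor = 99 ÷ (1/49) = 4851.

4851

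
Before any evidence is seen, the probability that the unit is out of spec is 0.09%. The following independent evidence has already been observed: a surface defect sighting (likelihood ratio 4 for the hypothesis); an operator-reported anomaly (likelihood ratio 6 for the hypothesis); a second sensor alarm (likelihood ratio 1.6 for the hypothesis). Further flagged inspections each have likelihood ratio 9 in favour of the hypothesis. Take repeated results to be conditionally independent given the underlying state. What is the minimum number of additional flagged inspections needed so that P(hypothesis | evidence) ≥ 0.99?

4

Prior odds = 0.0009/0.9991 = 9/9991.
Combined Bayes factor of the evidence already in hand = 4 × 6 × 1.6 = 38.4.
Odds after that evidence = (9/9991) × 38.4 = 1728/49955.
Target odds = 0.99/0.01 = 99.
Need 9ⁿ ≥ 99 ÷ (1728/49955) = 549505/192.
9³ = 729 falls short of 549505/192 but 9⁴ = 6561 reaches it, so n = 4.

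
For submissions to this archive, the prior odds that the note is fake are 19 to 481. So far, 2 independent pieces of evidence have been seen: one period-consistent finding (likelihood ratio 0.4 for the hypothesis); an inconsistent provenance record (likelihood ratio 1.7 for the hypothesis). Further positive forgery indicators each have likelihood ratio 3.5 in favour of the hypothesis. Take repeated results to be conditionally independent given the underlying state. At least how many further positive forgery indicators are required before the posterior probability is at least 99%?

Prior odds = 19/481.
Combined Bayes factor of the evidence already in hand = 0.4 × 1.7 = 0.68.
Odds after that evidence = (19/481) × 0.68 = 323/12025.
Target odds = 0.99/0.01 = 99.
Need 3.5ⁿ ≥ 99 ÷ (323/12025) = 1190475/323.
3.5⁶ = 1838.265625 falls short of 1190475/323 but 3.5⁷ = 823543/128 reaches it, so n = 7.

7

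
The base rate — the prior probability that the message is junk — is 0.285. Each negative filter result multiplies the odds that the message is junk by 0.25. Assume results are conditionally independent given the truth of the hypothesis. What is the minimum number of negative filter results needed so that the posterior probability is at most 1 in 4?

Prior odds = 0.285/0.715 = 57/143.
Likelihood ratio per negative filter result = 0.25.
Target posterior odds = 0.25/0.75 = 1/3.
Require 0.25ⁿ ≤ 1/3 ÷ (57/143) = 143/171.
0.25¹ = 0.25, which is already at or below the required 143/171; so n = 1.

1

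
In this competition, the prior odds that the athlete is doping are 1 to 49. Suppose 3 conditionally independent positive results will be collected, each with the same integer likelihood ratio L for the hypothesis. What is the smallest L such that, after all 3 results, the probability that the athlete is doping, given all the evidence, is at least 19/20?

Prior odds = 1/49.
Target odds = 0.95/0.05 = 19.
Need L³ ≥ 19 ÷ (1/49) = 931.
9³ = 729 < 931 ≤ 1000 = 10³, so L = 10.

10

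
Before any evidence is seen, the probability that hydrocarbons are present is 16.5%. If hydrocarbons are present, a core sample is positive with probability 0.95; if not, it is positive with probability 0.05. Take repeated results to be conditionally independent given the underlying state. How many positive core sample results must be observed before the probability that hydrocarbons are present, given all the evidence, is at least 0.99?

3

Prior odds = 0.165/0.835 = 33/167.
Likelihood ratio of a positive = 0.95/0.05 = 19.
Target odds: 0.99 ÷ 0.01 = 99.
Need (33/167) × 19ⁿ ≥ 99, i.e. 19ⁿ ≥ 501.
19² = 361 falls short of 501 but 19³ = 6859 reaches it, so n = 3.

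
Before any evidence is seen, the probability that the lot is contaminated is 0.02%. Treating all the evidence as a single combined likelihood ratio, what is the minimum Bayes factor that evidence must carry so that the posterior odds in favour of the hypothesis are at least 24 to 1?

Prior odds = 0.0002/0.9998 = 1/4999.
Target odds = 24.
Required Bayes factor = 24 ÷ (1/4999) = 119976.

119976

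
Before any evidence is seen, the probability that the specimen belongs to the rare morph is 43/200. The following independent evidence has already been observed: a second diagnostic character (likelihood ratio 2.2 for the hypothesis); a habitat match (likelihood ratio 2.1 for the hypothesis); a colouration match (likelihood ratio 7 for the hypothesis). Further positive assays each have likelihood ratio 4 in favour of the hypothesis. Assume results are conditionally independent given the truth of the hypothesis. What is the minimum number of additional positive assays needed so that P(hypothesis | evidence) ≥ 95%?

1

Prior odds = 0.215/0.785 = 43/157.
Combined Bayes factor of the evidence already in hand = 2.2 × 2.1 × 7 = 32.34.
Odds after that evidence = (43/157) × 32.34 = 69531/7850.
Target odds = 0.95/0.05 = 19.
Need 4ⁿ ≥ 19 ÷ (69531/7850) = 149150/69531.
4¹ = 4, which meets the required 149150/69531; so n = 1.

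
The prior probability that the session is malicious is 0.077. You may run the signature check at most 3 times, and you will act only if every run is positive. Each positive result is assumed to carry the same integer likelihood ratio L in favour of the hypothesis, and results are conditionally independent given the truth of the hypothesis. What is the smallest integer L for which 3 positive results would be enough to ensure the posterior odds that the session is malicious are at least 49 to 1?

9

Prior odds = 0.077/0.923 = 77/923.
Target odds = 49.
Need L³ ≥ 49 ÷ (77/923) = 6461/11.
8³ = 512 < 6461/11 ≤ 729 = 9³, so L = 9.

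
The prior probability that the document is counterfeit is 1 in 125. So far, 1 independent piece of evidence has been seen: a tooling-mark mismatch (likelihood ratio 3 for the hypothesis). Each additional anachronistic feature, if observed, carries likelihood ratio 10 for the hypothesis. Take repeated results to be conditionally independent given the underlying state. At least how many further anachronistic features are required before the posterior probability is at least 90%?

3

Prior odds = 0.008/0.992 = 1/124.
Bayes factor of the evidence already in hand = 3.
Odds after that evidence = (1/124) × 3 = 3/124.
Target odds = 0.9/0.1 = 9.
Need 10ⁿ ≥ 9 ÷ (3/124) = 372.
10² = 100 falls short of 372 but 10³ = 1000 reaches it, so n = 3.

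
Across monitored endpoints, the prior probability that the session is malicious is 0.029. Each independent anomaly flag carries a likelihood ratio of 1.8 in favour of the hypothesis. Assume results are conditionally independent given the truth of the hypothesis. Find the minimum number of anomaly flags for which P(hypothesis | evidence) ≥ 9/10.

10

Prior odds = 0.029/0.971 = 29/971.
Likelihood ratio per anomaly flag = 1.8.
Target posterior odds = 0.9/0.1 = 9.
Need (29/971) × 1.8ⁿ ≥ 9, i.e. 1.8ⁿ ≥ 8739/29.
1.8⁹ = 387420489/1953125 falls short of 8739/29 but 1.8¹⁰ ≈357.047 reaches it, so n = 10.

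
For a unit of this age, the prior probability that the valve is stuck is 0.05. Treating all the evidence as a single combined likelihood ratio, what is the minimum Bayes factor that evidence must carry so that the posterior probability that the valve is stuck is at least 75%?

Prior odds = 0.05/0.95 = 1/19.
Target odds = 0.75/0.25 = 3.
Required Bayes factor = 3 ÷ (1/19) = 57.

57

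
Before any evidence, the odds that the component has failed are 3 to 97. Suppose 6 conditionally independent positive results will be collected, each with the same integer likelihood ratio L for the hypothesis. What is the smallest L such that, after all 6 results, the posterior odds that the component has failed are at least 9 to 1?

Prior odds = 3/97.
Target odds = 9.
Need L⁶ ≥ 9 ÷ (3/97) = 291.
2⁶ = 64 < 291 ≤ 729 = 3⁶, so L = 3.

3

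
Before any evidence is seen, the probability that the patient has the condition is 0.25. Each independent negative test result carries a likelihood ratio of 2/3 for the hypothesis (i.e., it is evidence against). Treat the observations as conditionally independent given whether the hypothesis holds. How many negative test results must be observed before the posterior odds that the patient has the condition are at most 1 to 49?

Prior odds: 0.25 ÷ 0.75 = 1/3.
Likelihood ratio per negative test result = 2/3.
Target odds = 1/49.
Need (1/3) × (2/3)ⁿ ≤ 1/49, i.e. (2/3)ⁿ ≤ 3/49.
(2/3)⁶ = 64/729 is still above 3/49 but (2/3)⁷ = 128/2187 is at or below it, so n = 7.

7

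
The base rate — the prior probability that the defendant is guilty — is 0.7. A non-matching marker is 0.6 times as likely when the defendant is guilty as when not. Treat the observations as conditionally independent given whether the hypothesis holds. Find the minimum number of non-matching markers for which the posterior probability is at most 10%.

6

Prior odds: 0.7 ÷ 0.3 = 7/3.
Likelihood ratio per non-matching marker = 0.6.
Target posterior odds = 0.1/0.9 = 1/9.
Require 0.6ⁿ ≤ 1/9 ÷ (7/3) = 1/21.
0.6⁵ = 0.07776 is still above 1/21 but 0.6⁶ = 729/15625 is at or below it, so n = 6.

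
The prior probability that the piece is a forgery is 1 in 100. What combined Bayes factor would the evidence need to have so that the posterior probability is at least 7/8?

Prior odds = 0.01/0.99 = 1/99.
Target odds = 0.875/0.125 = 7.
Required Bayes factor = 7 ÷ (1/99) = 693.

693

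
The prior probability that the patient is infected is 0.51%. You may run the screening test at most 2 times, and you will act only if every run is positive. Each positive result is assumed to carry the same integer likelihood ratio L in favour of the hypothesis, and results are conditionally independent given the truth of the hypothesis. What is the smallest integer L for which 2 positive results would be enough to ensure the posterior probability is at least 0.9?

42

Prior odds = 0.0051/0.9949 = 51/9949.
Target odds = 0.9/0.1 = 9.
Need L² ≥ 9 ÷ (51/9949) = 29847/17.
41² = 1681 < 29847/17 ≤ 1764 = 42², so L = 42.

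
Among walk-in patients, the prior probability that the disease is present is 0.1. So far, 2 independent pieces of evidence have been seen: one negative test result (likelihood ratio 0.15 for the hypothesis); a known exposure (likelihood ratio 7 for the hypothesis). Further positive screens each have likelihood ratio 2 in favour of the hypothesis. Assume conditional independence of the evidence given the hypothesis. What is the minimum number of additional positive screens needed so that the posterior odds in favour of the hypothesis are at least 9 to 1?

7

Prior odds = 0.1/0.9 = 1/9.
Combined Bayes factor of the evidence already in hand = 0.15 × 7 = 1.05.
Odds after that evidence = (1/9) × 1.05 = 7/60.
Target odds = 9.
Need 2ⁿ ≥ 9 ÷ (7/60) = 540/7.
2⁶ = 64 falls short of 540/7 but 2⁷ = 128 reaches it, so n = 7.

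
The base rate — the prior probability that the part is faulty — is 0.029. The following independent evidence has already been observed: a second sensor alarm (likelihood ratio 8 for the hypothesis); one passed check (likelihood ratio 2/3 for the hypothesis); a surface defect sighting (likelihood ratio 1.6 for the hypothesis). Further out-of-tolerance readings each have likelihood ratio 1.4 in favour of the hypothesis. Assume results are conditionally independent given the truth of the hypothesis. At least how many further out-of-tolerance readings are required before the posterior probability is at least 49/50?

16

Prior odds = 0.029/0.971 = 29/971.
Combined Bayes factor of the evidence already in hand = 8 × (2/3) × 1.6 = 128/15.
Odds after that evidence = (29/971) × 128/15 = 3712/14565.
Target odds = 0.98/0.02 = 49.
Need 1.4ⁿ ≥ 49 ÷ (3712/14565) = 713685/3712.
1.4¹⁵ ≈155.568 falls short of 713685/3712 but 1.4¹⁶ ≈217.795 reaches it, so n = 16.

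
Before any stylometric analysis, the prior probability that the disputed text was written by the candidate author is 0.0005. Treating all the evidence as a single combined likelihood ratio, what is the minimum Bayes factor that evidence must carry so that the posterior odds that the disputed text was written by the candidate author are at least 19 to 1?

37981

Prior odds = 0.0005/0.9995 = 1/1999.
Target odds = 19.
Required Bayes factor = 19 ÷ (1/1999) = 37981.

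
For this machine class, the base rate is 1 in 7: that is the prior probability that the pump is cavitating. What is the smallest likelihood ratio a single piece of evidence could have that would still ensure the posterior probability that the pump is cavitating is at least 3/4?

18

Prior odds = (1/7)/(6/7) = 1/6.
Target odds = 0.75/0.25 = 3.
Required Bayes factor = 3 ÷ (1/6) = 18.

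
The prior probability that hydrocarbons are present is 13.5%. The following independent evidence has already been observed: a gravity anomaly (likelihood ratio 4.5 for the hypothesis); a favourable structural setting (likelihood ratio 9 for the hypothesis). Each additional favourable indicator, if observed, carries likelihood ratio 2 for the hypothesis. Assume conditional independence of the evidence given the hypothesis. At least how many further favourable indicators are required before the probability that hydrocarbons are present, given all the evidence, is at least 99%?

Prior odds = 0.135/0.865 = 27/173.
Combined Bayes factor of the evidence already in hand = 4.5 × 9 = 40.5.
Odds after that evidence = (27/173) × 40.5 = 2187/346.
Target odds = 0.99/0.01 = 99.
Need 2ⁿ ≥ 99 ÷ (2187/346) = 3806/243.
2³ = 8 falls short of 3806/243 but 2⁴ = 16 reaches it, so n = 4.

4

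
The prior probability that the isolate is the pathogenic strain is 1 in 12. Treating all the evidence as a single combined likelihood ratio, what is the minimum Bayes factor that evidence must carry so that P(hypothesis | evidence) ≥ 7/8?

Prior odds = (1/12)/(11/12) = 1/11.
Target odds = 0.875/0.125 = 7.
Required Bayes factor = 7 ÷ (1/11) = 77.

77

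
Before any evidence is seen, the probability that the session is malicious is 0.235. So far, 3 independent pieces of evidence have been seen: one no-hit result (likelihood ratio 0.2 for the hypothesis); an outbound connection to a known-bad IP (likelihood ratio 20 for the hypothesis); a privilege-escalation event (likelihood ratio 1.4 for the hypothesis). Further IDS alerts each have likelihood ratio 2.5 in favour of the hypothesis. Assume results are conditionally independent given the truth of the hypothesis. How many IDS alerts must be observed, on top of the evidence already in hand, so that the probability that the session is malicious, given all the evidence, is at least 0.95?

3

Prior odds = 0.235/0.765 = 47/153.
Combined Bayes factor of the evidence already in hand = 0.2 × 20 × 1.4 = 5.6.
Odds after that evidence = (47/153) × 5.6 = 1316/765.
Target odds = 0.95/0.05 = 19.
Need 2.5ⁿ ≥ 19 ÷ (1316/765) = 14535/1316.
2.5² = 6.25 falls short of 14535/1316 but 2.5³ = 15.625 reaches it, so n = 3.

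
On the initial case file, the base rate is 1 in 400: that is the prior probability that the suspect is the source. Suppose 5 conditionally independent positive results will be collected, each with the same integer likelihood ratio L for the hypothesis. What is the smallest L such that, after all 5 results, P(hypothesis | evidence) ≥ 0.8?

Prior odds = 0.0025/0.9975 = 1/399.
Target odds = 0.8/0.2 = 4.
Need L⁵ ≥ 4 ÷ (1/399) = 1596.
4⁵ = 1024 < 1596 ≤ 3125 = 5⁵, so L = 5.

5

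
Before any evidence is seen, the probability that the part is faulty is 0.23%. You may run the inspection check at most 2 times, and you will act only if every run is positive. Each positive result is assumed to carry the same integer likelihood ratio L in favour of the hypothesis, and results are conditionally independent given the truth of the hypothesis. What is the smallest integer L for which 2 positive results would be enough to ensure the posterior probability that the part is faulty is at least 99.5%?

Prior odds = 0.0023/0.9977 = 23/9977.
Target odds = 0.995/0.005 = 199.
Need L² ≥ 199 ÷ (23/9977) = 1985423/23.
293² = 85849 < 1985423/23 ≤ 86436 = 294², so L = 294.

294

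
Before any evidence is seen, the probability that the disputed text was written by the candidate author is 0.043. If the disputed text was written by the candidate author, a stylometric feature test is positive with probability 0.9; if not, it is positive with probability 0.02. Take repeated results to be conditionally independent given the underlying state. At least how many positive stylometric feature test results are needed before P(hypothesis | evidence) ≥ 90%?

Prior odds = 0.043/0.957 = 43/957.
Likelihood ratio of a positive = 0.9/0.02 = 45.
Target posterior odds = 0.9/0.1 = 9.
Require 45ⁿ ≥ 9 ÷ (43/957) = 8613/43.
45¹ = 45 falls short of 8613/43 but 45² = 2025 reaches it, so n = 2.

2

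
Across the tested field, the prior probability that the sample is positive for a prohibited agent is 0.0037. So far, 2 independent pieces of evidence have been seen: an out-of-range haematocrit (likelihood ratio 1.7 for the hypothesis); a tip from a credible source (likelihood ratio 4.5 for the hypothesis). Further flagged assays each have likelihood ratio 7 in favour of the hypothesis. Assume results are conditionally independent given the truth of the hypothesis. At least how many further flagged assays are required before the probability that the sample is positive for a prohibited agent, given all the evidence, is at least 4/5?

Prior odds = 0.0037/0.9963 = 37/9963.
Combined Bayes factor of the evidence already in hand = 1.7 × 4.5 = 7.65.
Odds after that evidence = (37/9963) × 7.65 = 629/22140.
Target odds = 0.8/0.2 = 4.
Need 7ⁿ ≥ 4 ÷ (629/22140) = 88560/629.
7² = 49 falls short of 88560/629 but 7³ = 343 reaches it, so n = 3.

3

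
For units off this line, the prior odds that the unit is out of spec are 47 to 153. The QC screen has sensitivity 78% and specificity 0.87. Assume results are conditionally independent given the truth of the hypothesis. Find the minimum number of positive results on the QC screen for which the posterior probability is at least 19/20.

Prior odds = 47/153.
False-positive rate = 1 − 0.87 = 0.13; likelihood ratio of a positive = 0.78/0.13 = 6.
Target odds: 0.95 ÷ 0.05 = 19.
Require 6ⁿ ≥ 19 ÷ (47/153) = 2907/47.
6² = 36 falls short of 2907/47 but 6³ = 216 reaches it, so n = 3.

3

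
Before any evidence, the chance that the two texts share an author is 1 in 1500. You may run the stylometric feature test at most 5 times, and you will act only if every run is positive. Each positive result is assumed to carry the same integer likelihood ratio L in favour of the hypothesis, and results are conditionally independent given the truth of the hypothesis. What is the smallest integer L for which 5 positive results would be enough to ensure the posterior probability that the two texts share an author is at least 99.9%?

18

Prior odds = (1/1500)/(1499/1500) = 1/1499.
Target odds = 0.999/0.001 = 999.
Need L⁵ ≥ 999 ÷ (1/1499) = 1497501.
17⁵ = 1419857 < 1497501 ≤ 1889568 = 18⁵, so L = 18.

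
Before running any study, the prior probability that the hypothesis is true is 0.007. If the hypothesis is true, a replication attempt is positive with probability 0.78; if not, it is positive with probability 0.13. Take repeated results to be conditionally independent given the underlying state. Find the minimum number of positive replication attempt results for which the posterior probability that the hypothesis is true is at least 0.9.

Prior odds = 0.007/0.993 = 7/993.
Likelihood ratio of a positive = 0.78/0.13 = 6.
Target posterior odds = 0.9/0.1 = 9.
Require 6ⁿ ≥ 9 ÷ (7/993) = 8937/7.
6³ = 216 falls short of 8937/7 but 6⁴ = 1296 reaches it, so n = 4.

4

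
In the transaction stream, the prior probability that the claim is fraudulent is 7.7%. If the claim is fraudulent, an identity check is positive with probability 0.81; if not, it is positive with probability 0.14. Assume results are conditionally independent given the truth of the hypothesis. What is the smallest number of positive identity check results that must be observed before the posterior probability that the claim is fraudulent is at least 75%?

3

Prior odds = 0.077/0.923 = 77/923.
Likelihood ratio of a positive = 0.81/0.14 = 81/14.
Target posterior odds = 0.75/0.25 = 3.
Require (81/14)ⁿ ≥ 3 ÷ (77/923) = 2769/77.
(81/14)² = 6561/196 falls short of 2769/77 but (81/14)³ = 531441/2744 reaches it, so n = 3.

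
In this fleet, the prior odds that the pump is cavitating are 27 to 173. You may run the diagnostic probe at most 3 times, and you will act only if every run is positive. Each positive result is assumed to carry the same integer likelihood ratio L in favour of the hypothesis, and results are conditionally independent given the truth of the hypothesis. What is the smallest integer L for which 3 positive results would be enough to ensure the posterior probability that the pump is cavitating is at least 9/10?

Prior odds = 27/173.
Target odds = 0.9/0.1 = 9.
Need L³ ≥ 9 ÷ (27/173) = 173/3.
3³ = 27 < 173/3 ≤ 64 = 4³, so L = 4.

4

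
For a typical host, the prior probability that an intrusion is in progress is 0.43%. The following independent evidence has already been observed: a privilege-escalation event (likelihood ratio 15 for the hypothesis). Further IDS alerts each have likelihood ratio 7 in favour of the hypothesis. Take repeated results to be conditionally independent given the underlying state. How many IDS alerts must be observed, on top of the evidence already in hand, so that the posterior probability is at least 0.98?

4

Prior odds = 0.0043/0.9957 = 43/9957.
Bayes factor of the evidence already in hand = 15.
Odds after that evidence = (43/9957) × 15 = 215/3319.
Target odds = 0.98/0.02 = 49.
Need 7ⁿ ≥ 49 ÷ (215/3319) = 162631/215.
7³ = 343 falls short of 162631/215 but 7⁴ = 2401 reaches it, so n = 4.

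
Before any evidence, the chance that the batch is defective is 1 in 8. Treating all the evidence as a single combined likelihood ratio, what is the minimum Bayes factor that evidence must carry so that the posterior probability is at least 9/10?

63

Prior odds = 0.125/0.875 = 1/7.
Target odds = 0.9/0.1 = 9.
Required Bayes factor = 9 ÷ (1/7) = 63.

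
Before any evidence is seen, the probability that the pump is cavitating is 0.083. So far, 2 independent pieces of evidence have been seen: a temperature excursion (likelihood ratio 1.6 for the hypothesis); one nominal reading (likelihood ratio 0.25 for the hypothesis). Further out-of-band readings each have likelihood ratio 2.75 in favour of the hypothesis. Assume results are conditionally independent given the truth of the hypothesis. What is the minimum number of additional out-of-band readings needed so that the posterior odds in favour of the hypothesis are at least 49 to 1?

Prior odds = 0.083/0.917 = 83/917.
Combined Bayes factor of the evidence already in hand = 1.6 × 0.25 = 0.4.
Odds after that evidence = (83/917) × 0.4 = 166/4585.
Target odds = 49.
Need 2.75ⁿ ≥ 49 ÷ (166/4585) = 224665/166.
2.75⁷ = 19487171/16384 falls short of 224665/166 but 2.75⁸ = 214358881/65536 reaches it, so n = 8.

8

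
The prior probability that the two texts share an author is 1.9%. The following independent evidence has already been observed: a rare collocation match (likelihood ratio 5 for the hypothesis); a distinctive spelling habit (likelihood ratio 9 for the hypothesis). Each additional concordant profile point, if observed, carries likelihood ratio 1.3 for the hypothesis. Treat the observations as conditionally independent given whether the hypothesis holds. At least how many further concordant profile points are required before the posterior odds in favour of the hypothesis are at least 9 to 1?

Prior odds = 0.019/0.981 = 19/981.
Combined Bayes factor of the evidence already in hand = 5 × 9 = 45.
Odds after that evidence = (19/981) × 45 = 95/109.
Target odds = 9.
Need 1.3ⁿ ≥ 9 ÷ (95/109) = 981/95.
1.3⁸ = 815730721/100000000 falls short of 981/95 but 1.3⁹ ≈10.6045 reaches it, so n = 9.

9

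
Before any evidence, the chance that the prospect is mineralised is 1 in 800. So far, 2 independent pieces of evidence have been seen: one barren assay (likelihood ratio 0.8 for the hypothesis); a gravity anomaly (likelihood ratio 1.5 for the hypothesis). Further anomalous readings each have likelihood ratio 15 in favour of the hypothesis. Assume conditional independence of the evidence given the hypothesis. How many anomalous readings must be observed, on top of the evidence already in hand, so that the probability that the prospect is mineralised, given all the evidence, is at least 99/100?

Prior odds = 0.00125/0.99875 = 1/799.
Combined Bayes factor of the evidence already in hand = 0.8 × 1.5 = 1.2.
Odds after that evidence = (1/799) × 1.2 = 6/3995.
Target odds = 0.99/0.01 = 99.
Need 15ⁿ ≥ 99 ÷ (6/3995) = 65917.5.
15⁴ = 50625 falls short of 65917.5 but 15⁵ = 759375 reaches it, so n = 5.

5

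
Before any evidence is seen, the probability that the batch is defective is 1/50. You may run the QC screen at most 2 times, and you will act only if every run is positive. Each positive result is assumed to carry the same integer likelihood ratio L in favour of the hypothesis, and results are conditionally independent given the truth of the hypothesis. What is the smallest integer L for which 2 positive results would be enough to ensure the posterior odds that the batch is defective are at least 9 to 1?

21

Prior odds = 0.02/0.98 = 1/49.
Target odds = 9.
Need L² ≥ 9 ÷ (1/49) = 441.
20² = 400 < 441 ≤ 441 = 21², so L = 21.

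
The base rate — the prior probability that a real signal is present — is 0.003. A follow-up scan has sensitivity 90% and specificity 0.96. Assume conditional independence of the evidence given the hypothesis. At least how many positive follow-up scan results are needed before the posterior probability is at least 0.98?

4

Prior odds = 0.003/0.997 = 3/997.
False-positive rate = 1 − 0.96 = 0.04; likelihood ratio of a positive = 0.9/0.04 = 22.5.
Target posterior odds = 0.98/0.02 = 49.
Need (3/997) × 22.5ⁿ ≥ 49, i.e. 22.5ⁿ ≥ 48853/3.
22.5³ = 11390.625 falls short of 48853/3 but 22.5⁴ = 256289.0625 reaches it, so n = 4.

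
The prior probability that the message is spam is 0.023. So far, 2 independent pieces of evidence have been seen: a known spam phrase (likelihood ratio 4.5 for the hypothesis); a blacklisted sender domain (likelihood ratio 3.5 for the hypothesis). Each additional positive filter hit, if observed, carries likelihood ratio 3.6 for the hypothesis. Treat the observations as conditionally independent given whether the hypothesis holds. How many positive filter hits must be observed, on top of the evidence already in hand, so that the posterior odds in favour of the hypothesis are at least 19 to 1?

4

Prior odds = 0.023/0.977 = 23/977.
Combined Bayes factor of the evidence already in hand = 4.5 × 3.5 = 15.75.
Odds after that evidence = (23/977) × 15.75 = 1449/3908.
Target odds = 19.
Need 3.6ⁿ ≥ 19 ÷ (1449/3908) = 74252/1449.
3.6³ = 46.656 falls short of 74252/1449 but 3.6⁴ = 167.9616 reaches it, so n = 4.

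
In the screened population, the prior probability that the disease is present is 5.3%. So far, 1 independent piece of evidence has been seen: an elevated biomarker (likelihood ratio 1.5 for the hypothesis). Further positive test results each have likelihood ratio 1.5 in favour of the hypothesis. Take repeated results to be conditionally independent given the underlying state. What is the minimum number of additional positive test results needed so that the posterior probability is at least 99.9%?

Prior odds = 0.053/0.947 = 53/947.
Bayes factor of the evidence already in hand = 1.5.
Odds after that evidence = (53/947) × 1.5 = 159/1894.
Target odds = 0.999/0.001 = 999.
Need 1.5ⁿ ≥ 999 ÷ (159/1894) = 630702/53.
1.5²³ ≈11222.7 falls short of 630702/53 but 1.5²⁴ ≈16834.1 reaches it, so n = 24.

24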